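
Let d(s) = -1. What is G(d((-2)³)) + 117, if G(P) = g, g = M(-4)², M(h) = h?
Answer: 133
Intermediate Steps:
g = 16 (g = (-4)² = 16)
G(P) = 16
G(d((-2)³)) + 117 = 16 + 117 = 133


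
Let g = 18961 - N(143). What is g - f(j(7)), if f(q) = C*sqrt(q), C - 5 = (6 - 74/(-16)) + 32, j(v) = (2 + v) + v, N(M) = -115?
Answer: 37771/2 ≈ 18886.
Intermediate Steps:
j(v) = 2 + 2*v
C = 381/8 (C = 5 + ((6 - 74/(-16)) + 32) = 5 + ((6 - 74*(-1/16)) + 32) = 5 + ((6 + 37/8) + 32) = 5 + (85/8 + 32) = 5 + 341/8 = 381/8 ≈ 47.625)
f(q) = 381*sqrt(q)/8
g = 19076 (g = 18961 - 1*(-115) = 18961 + 115 = 19076)
g - f(j(7)) = 19076 - 381*sqrt(2 + 2*7)/8 = 19076 - 381*sqrt(2 + 14)/8 = 19076 - 381*sqrt(16)/8 = 19076 - 381*4/8 = 19076 - 1*381/2 = 19076 - 381/2 = 37771/2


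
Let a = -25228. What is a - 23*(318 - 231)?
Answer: -27229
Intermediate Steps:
a - 23*(318 - 231) = -25228 - 23*(318 - 231) = -25228 - 23*87 = -25228 - 2001 = -27229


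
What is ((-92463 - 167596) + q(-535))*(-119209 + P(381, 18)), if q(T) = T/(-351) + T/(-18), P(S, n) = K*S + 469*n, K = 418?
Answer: -8851522070153/702 ≈ -1.2609e+10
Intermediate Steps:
P(S, n) = 418*S + 469*n
q(T) = -41*T/702 (q(T) = T*(-1/351) + T*(-1/18) = -T/351 - T/18 = -41*T/702)
((-92463 - 167596) + q(-535))*(-119209 + P(381, 18)) = ((-92463 - 167596) - 41/702*(-535))*(-119209 + (418*381 + 469*18)) = (-260059 + 21935/702)*(-119209 + (159258 + 8442)) = -182539483*(-119209 + 167700)/702 = -182539483/702*48491 = -8851522070153/702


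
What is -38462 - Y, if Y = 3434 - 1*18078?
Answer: -23818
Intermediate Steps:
Y = -14644 (Y = 3434 - 18078 = -14644)
-38462 - Y = -38462 - 1*(-14644) = -38462 + 14644 = -23818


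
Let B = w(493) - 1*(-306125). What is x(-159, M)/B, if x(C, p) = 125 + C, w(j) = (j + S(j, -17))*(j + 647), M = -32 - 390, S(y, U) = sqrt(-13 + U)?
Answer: -5903386/150742945805 + 7752*I*sqrt(30)/150742945805 ≈ -3.9162e-5 + 2.8167e-7*I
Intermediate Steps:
M = -422
w(j) = (647 + j)*(j + I*sqrt(30)) (w(j) = (j + sqrt(-13 - 17))*(j + 647) = (j + sqrt(-30))*(647 + j) = (j + I*sqrt(30))*(647 + j) = (647 + j)*(j + I*sqrt(30)))
B = 868145 + 1140*I*sqrt(30) (B = (493**2 + 647*493 + 647*I*sqrt(30) + I*493*sqrt(30)) - 1*(-306125) = (243049 + 318971 + 647*I*sqrt(30) + 493*I*sqrt(30)) + 306125 = (562020 + 1140*I*sqrt(30)) + 306125 = 868145 + 1140*I*sqrt(30) ≈ 8.6815e+5 + 6244.0*I)
x(-159, M)/B = (125 - 159)/(868145 + 1140*I*sqrt(30)) = -34/(868145 + 1140*I*sqrt(30))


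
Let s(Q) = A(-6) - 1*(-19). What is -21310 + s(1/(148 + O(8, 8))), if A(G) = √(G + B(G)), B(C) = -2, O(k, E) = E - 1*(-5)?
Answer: -21291 + 2*I*√2 ≈ -21291.0 + 2.8284*I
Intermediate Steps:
O(k, E) = 5 + E (O(k, E) = E + 5 = 5 + E)
A(G) = √(-2 + G) (A(G) = √(G - 2) = √(-2 + G))
s(Q) = 19 + 2*I*√2 (s(Q) = √(-2 - 6) - 1*(-19) = √(-8) + 19 = 2*I*√2 + 19 = 19 + 2*I*√2)
-21310 + s(1/(148 + O(8, 8))) = -21310 + (19 + 2*I*√2) = -21291 + 2*I*√2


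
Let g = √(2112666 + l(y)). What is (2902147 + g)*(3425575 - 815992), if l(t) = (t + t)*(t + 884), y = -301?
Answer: 7573393474701 + 26095830*√17617 ≈ 7.5769e+12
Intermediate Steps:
l(t) = 2*t*(884 + t) (l(t) = (2*t)*(884 + t) = 2*t*(884 + t))
g = 10*√17617 (g = √(2112666 + 2*(-301)*(884 - 301)) = √(2112666 + 2*(-301)*583) = √(2112666 - 350966) = √1761700 = 10*√17617 ≈ 1327.3)
(2902147 + g)*(3425575 - 815992) = (2902147 + 10*√17617)*(3425575 - 815992) = (2902147 + 10*√17617)*2609583 = 7573393474701 + 26095830*√17617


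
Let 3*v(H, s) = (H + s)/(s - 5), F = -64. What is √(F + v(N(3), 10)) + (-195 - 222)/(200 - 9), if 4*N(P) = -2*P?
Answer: -417/191 + I*√57090/30 ≈ -2.1832 + 7.9645*I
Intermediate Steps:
N(P) = -P/2 (N(P) = (-2*P)/4 = -P/2)
v(H, s) = (H + s)/(3*(-5 + s)) (v(H, s) = ((H + s)/(s - 5))/3 = ((H + s)/(-5 + s))/3 = (H + s)/(3*(-5 + s)))
√(F + v(N(3), 10)) + (-195 - 222)/(200 - 9) = √(-64 + (-½*3 + 10)/(3*(-5 + 10))) + (-195 - 222)/(200 - 9) = √(-64 + (⅓)*(-3/2 + 10)/5) - 417/191 = √(-64 + (⅓)*(⅕)*(17/2)) - 417*1/191 = √(-64 + 17/30) - 417/191 = √(-1903/30) - 417/191 = I*√57090/30 - 417/191 = -417/191 + I*√57090/30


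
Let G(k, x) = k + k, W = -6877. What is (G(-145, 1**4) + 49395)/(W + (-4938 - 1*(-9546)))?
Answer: -49105/2269 ≈ -21.642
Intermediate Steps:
G(k, x) = 2*k
(G(-145, 1**4) + 49395)/(W + (-4938 - 1*(-9546))) = (2*(-145) + 49395)/(-6877 + (-4938 - 1*(-9546))) = (-290 + 49395)/(-6877 + (-4938 + 9546)) = 49105/(-6877 + 4608) = 49105/(-2269) = 49105*(-1/2269) = -49105/2269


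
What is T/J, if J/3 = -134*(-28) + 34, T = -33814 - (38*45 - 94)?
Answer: -5905/1893 ≈ -3.1194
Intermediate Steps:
T = -35430 (T = -33814 - (1710 - 94) = -33814 - 1*1616 = -33814 - 1616 = -35430)
J = 11358 (J = 3*(-134*(-28) + 34) = 3*(3752 + 34) = 3*3786 = 11358)
T/J = -35430/11358 = -35430*1/11358 = -5905/1893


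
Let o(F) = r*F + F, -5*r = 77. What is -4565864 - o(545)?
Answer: -4558016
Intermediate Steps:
r = -77/5 (r = -1/5*77 = -77/5 ≈ -15.400)
o(F) = -72*F/5 (o(F) = -77*F/5 + F = -72*F/5)
-4565864 - o(545) = -4565864 - (-72)*545/5 = -4565864 - 1*(-7848) = -4565864 + 7848 = -4558016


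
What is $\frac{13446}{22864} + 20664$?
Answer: $\frac{236237571}{11432} \approx 20665.0$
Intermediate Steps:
$\frac{13446}{22864} + 20664 = 13446 \cdot \frac{1}{22864} + 20664 = \frac{6723}{11432} + 20664 = \frac{236237571}{11432}$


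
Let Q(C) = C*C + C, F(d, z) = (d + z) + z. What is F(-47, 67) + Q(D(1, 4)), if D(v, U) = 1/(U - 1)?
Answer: 787/9 ≈ 87.444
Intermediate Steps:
D(v, U) = 1/(-1 + U)
F(d, z) = d + 2*z
Q(C) = C + C² (Q(C) = C² + C = C + C²)
F(-47, 67) + Q(D(1, 4)) = (-47 + 2*67) + (1 + 1/(-1 + 4))/(-1 + 4) = (-47 + 134) + (1 + 1/3)/3 = 87 + (1 + ⅓)/3 = 87 + (⅓)*(4/3) = 87 + 4/9 = 787/9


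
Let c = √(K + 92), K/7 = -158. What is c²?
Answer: -1014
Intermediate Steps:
K = -1106 (K = 7*(-158) = -1106)
c = 13*I*√6 (c = √(-1106 + 92) = √(-1014) = 13*I*√6 ≈ 31.843*I)
c² = (13*I*√6)² = -1014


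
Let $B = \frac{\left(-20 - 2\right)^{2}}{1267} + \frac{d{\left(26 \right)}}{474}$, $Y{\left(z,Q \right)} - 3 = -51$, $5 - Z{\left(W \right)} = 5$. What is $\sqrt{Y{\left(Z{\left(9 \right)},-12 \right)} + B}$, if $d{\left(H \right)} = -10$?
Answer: $\frac{i \sqrt{4295496800301}}{300279} \approx 6.9021 i$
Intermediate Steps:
$Z{\left(W \right)} = 0$ ($Z{\left(W \right)} = 5 - 5 = 0$)
$Y{\left(z,Q \right)} = -48$ ($Y{\left(z,Q \right)} = 3 - 51 = -48$)
$B = \frac{108373}{300279}$ ($B = \frac{\left(-20 - 2\right)^{2}}{1267} - \frac{10}{474} = \left(-22\right)^{2} \cdot \frac{1}{1267} - \frac{5}{237} = 484 \cdot \frac{1}{1267} - \frac{5}{237} = \frac{484}{1267} - \frac{5}{237} = \frac{108373}{300279} \approx 0.36091$)
$\sqrt{Y{\left(Z{\left(9 \right)},-12 \right)} + B} = \sqrt{-48 + \frac{108373}{300279}} = \sqrt{- \frac{14305019}{300279}} = \frac{i \sqrt{4295496800301}}{300279}$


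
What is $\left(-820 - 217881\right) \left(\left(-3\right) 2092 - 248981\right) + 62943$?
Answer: $55825024100$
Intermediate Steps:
$\left(-820 - 217881\right) \left(\left(-3\right) 2092 - 248981\right) + 62943 = - 218701 \left(-6276 - 248981\right) + 62943 = \left(-218701\right) \left(-255257\right) + 62943 = 55824961157 + 62943 = 55825024100$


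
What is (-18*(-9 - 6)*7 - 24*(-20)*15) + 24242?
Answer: 33332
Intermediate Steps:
(-18*(-9 - 6)*7 - 24*(-20)*15) + 24242 = (-(-270)*7 - (-480)*15) + 24242 = (-18*(-105) - 1*(-7200)) + 24242 = (1890 + 7200) + 24242 = 9090 + 24242 = 33332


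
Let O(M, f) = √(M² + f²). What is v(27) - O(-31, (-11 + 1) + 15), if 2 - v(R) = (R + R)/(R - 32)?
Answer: 64/5 - √986 ≈ -18.601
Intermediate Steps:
v(R) = 2 - 2*R/(-32 + R) (v(R) = 2 - (R + R)/(R - 32) = 2 - 2*R/(-32 + R))
v(27) - O(-31, (-11 + 1) + 15) = -64/(-32 + 27) - √((-31)² + ((-11 + 1) + 15)²) = -64/(-5) - √(961 + (-10 + 15)²) = -64*(-⅕) - √(961 + 5²) = 64/5 - √(961 + 25) = 64/5 - √986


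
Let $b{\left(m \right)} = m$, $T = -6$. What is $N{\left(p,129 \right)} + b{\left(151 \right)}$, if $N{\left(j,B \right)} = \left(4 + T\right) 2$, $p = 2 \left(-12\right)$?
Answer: $147$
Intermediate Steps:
$p = -24$
$N{\left(j,B \right)} = -4$ ($N{\left(j,B \right)} = \left(4 - 6\right) 2 = \left(-2\right) 2 = -4$)
$N{\left(p,129 \right)} + b{\left(151 \right)} = -4 + 151 = 147$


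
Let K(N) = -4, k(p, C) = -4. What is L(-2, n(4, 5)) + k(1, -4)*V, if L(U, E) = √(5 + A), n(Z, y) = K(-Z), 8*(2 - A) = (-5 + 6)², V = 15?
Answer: -60 + √110/4 ≈ -57.378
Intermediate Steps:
A = 15/8 (A = 2 - (-5 + 6)²/8 = 2 - ⅛*1² = 2 - ⅛*1 = 2 - ⅛ = 15/8 ≈ 1.8750)
n(Z, y) = -4
L(U, E) = √110/4 (L(U, E) = √(5 + 15/8) = √(55/8) = √110/4)
L(-2, n(4, 5)) + k(1, -4)*V = √110/4 - 4*15 = √110/4 - 60 = -60 + √110/4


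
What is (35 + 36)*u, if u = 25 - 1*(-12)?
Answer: 2627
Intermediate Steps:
u = 37 (u = 25 + 12 = 37)
(35 + 36)*u = (35 + 36)*37 = 71*37 = 2627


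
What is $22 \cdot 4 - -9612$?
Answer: $9700$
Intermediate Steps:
$22 \cdot 4 - -9612 = 88 + 9612 = 9700$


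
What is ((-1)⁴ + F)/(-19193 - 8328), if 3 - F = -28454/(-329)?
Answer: 27138/9054409 ≈ 0.0029972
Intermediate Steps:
F = -27467/329 (F = 3 - (-28454)/(-329) = 3 - (-28454)*(-1)/329 = 3 - 1*28454/329 = 3 - 28454/329 = -27467/329 ≈ -83.486)
((-1)⁴ + F)/(-19193 - 8328) = ((-1)⁴ - 27467/329)/(-19193 - 8328) = (1 - 27467/329)/(-27521) = -27138/329*(-1/27521) = 27138/9054409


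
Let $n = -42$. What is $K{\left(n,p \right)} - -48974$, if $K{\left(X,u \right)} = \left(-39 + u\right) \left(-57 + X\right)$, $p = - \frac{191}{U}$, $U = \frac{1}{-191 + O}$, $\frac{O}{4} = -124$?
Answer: $-12937648$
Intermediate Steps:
$O = -496$ ($O = 4 \left(-124\right) = -496$)
$U = - \frac{1}{687}$ ($U = \frac{1}{-191 - 496} = \frac{1}{-687} = - \frac{1}{687} \approx -0.0014556$)
$p = 131217$ ($p = - \frac{191}{- \frac{1}{687}} = \left(-191\right) \left(-687\right) = 131217$)
$K{\left(X,u \right)} = \left(-57 + X\right) \left(-39 + u\right)$
$K{\left(n,p \right)} - -48974 = \left(2223 - 7479369 - -1638 - 5511114\right) - -48974 = \left(2223 - 7479369 + 1638 - 5511114\right) + 48974 = -12986622 + 48974 = -12937648$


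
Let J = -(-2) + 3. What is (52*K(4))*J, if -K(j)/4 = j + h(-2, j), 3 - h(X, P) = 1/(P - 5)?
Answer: -8320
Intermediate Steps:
h(X, P) = 3 - 1/(-5 + P) (h(X, P) = 3 - 1/(P - 5) = 3 - 1/(-5 + P))
J = 5 (J = -2*(-1) + 3 = 2 + 3 = 5)
K(j) = -4*j - 4*(-16 + 3*j)/(-5 + j) (K(j) = -4*(j + (-16 + 3*j)/(-5 + j)) = -4*j - 4*(-16 + 3*j)/(-5 + j))
(52*K(4))*J = (52*(4*(16 - 1*4² + 2*4)/(-5 + 4)))*5 = (52*(4*(16 - 1*16 + 8)/(-1)))*5 = (52*(4*(-1)*(16 - 16 + 8)))*5 = (52*(4*(-1)*8))*5 = (52*(-32))*5 = -1664*5 = -8320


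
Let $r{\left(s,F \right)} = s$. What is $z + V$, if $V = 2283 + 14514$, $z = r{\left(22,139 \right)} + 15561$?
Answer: $32380$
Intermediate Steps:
$z = 15583$ ($z = 22 + 15561 = 15583$)
$V = 16797$
$z + V = 15583 + 16797 = 32380$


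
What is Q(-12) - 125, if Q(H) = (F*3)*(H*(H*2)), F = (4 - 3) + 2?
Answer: 2467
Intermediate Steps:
F = 3 (F = 1 + 2 = 3)
Q(H) = 18*H² (Q(H) = (3*3)*(H*(H*2)) = 9*(H*(2*H)) = 9*(2*H²) = 18*H²)
Q(-12) - 125 = 18*(-12)² - 125 = 18*144 - 125 = 2592 - 125 = 2467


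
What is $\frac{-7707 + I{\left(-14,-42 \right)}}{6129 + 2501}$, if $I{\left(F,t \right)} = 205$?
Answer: $- \frac{3751}{4315} \approx -0.86929$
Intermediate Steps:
$\frac{-7707 + I{\left(-14,-42 \right)}}{6129 + 2501} = \frac{-7707 + 205}{6129 + 2501} = - \frac{7502}{8630} = \left(-7502\right) \frac{1}{8630} = - \frac{3751}{4315}$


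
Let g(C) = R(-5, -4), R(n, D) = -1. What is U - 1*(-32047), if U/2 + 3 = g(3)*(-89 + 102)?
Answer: 32015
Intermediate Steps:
g(C) = -1
U = -32 (U = -6 + 2*(-(-89 + 102)) = -6 + 2*(-1*13) = -6 + 2*(-13) = -6 - 26 = -32)
U - 1*(-32047) = -32 - 1*(-32047) = -32 + 32047 = 32015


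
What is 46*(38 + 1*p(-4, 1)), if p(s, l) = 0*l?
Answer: 1748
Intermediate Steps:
p(s, l) = 0
46*(38 + 1*p(-4, 1)) = 46*(38 + 1*0) = 46*(38 + 0) = 46*38 = 1748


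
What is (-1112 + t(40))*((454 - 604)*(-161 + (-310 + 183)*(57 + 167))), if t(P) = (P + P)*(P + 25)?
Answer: 17543038800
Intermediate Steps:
t(P) = 2*P*(25 + P) (t(P) = (2*P)*(25 + P) = 2*P*(25 + P))
(-1112 + t(40))*((454 - 604)*(-161 + (-310 + 183)*(57 + 167))) = (-1112 + 2*40*(25 + 40))*((454 - 604)*(-161 + (-310 + 183)*(57 + 167))) = (-1112 + 2*40*65)*(-150*(-161 - 127*224)) = (-1112 + 5200)*(-150*(-161 - 28448)) = 4088*(-150*(-28609)) = 4088*4291350 = 17543038800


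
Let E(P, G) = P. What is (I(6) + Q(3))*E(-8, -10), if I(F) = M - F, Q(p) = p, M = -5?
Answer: 64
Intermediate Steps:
I(F) = -5 - F
(I(6) + Q(3))*E(-8, -10) = ((-5 - 1*6) + 3)*(-8) = ((-5 - 6) + 3)*(-8) = (-11 + 3)*(-8) = -8*(-8) = 64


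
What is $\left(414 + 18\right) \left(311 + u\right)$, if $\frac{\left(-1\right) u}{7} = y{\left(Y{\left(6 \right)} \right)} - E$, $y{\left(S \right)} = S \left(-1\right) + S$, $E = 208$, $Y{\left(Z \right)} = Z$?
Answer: $763344$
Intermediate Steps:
$y{\left(S \right)} = 0$ ($y{\left(S \right)} = - S + S = 0$)
$u = 1456$ ($u = - 7 \left(0 - 208\right) = \left(-7\right) \left(-208\right) = 1456$)
$\left(414 + 18\right) \left(311 + u\right) = \left(414 + 18\right) \left(311 + 1456\right) = 432 \cdot 1767 = 763344$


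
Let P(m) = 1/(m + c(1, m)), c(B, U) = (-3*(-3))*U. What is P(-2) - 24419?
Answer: -488381/20 ≈ -24419.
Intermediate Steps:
c(B, U) = 9*U
P(m) = 1/(10*m) (P(m) = 1/(m + 9*m) = 1/(10*m))
P(-2) - 24419 = (1/10)/(-2) - 24419 = (1/10)*(-1/2) - 24419 = -1/20 - 24419 = -488381/20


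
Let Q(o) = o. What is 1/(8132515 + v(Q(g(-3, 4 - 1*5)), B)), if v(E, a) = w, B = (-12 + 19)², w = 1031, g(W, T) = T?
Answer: 1/8133546 ≈ 1.2295e-7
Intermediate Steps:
B = 49 (B = 7² = 49)
v(E, a) = 1031
1/(8132515 + v(Q(g(-3, 4 - 1*5)), B)) = 1/(8132515 + 1031) = 1/8133546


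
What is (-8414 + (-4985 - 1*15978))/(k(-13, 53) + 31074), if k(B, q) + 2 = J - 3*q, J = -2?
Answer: -29377/30911 ≈ -0.95037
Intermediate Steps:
k(B, q) = -4 - 3*q (k(B, q) = -2 + (-2 - 3*q) = -4 - 3*q)
(-8414 + (-4985 - 1*15978))/(k(-13, 53) + 31074) = (-8414 + (-4985 - 1*15978))/((-4 - 3*53) + 31074) = (-8414 + (-4985 - 15978))/((-4 - 159) + 31074) = (-8414 - 20963)/(-163 + 31074) = -29377/30911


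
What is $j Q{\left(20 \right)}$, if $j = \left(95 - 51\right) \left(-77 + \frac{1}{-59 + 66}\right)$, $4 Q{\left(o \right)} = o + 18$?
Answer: $- \frac{224884}{7} \approx -32126.0$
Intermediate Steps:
$Q{\left(o \right)} = \frac{9}{2} + \frac{o}{4}$ ($Q{\left(o \right)} = \frac{o + 18}{4} = \frac{18 + o}{4} = \frac{9}{2} + \frac{o}{4}$)
$j = - \frac{23672}{7}$ ($j = 44 \left(-77 + \frac{1}{7}\right) = 44 \left(- \frac{538}{7}\right) = - \frac{23672}{7} \approx -3381.7$)
$j Q{\left(20 \right)} = - \frac{23672 \left(\frac{9}{2} + \frac{1}{4} \cdot 20\right)}{7} = - \frac{23672 \left(\frac{9}{2} + 5\right)}{7} = \left(- \frac{23672}{7}\right) \frac{19}{2} = - \frac{224884}{7}$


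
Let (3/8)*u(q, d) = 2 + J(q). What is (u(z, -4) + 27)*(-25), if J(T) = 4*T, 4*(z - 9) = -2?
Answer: -3075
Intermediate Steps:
z = 17/2 (z = 9 + (1/4)*(-2) = 9 - 1/2 = 17/2 ≈ 8.5000)
u(q, d) = 16/3 + 32*q/3 (u(q, d) = 8*(2 + 4*q)/3 = 16/3 + 32*q/3)
(u(z, -4) + 27)*(-25) = ((16/3 + (32/3)*(17/2)) + 27)*(-25) = ((16/3 + 272/3) + 27)*(-25) = (96 + 27)*(-25) = 123*(-25) = -3075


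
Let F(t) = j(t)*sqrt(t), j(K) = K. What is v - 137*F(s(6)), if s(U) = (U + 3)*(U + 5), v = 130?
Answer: 130 - 40689*sqrt(11) ≈ -1.3482e+5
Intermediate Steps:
s(U) = (3 + U)*(5 + U)
F(t) = t**(3/2) (F(t) = t*sqrt(t) = t**(3/2))
v - 137*F(s(6)) = 130 - 137*(15 + 6**2 + 8*6)**(3/2) = 130 - 137*(15 + 36 + 48)**(3/2) = 130 - 40689*sqrt(11)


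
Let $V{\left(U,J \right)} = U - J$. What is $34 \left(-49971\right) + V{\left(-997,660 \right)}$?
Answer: $-1700671$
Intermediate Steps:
$34 \left(-49971\right) + V{\left(-997,660 \right)} = 34 \left(-49971\right) - 1657 = -1699014 - 1657 = -1700671$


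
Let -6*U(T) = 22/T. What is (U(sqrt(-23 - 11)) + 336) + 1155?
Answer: 1491 + 11*I*sqrt(34)/102 ≈ 1491.0 + 0.62883*I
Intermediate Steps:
U(T) = -11/(3*T)
(U(sqrt(-23 - 11)) + 336) + 1155 = (-11/(3*sqrt(-23 - 11)) + 336) + 1155 = (-11*(-I*sqrt(34)/34)/3 + 336) + 1155 = (-(-11)*I*sqrt(34)/102 + 336) + 1155 = (11*I*sqrt(34)/102 + 336) + 1155 = (336 + 11*I*sqrt(34)/102) + 1155 = 1491 + 11*I*sqrt(34)/102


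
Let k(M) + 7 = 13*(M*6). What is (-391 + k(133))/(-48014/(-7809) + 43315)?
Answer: 77902584/338294849 ≈ 0.23028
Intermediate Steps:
k(M) = -7 + 78*M (k(M) = -7 + 13*(M*6) = -7 + 13*(6*M) = -7 + 78*M)
(-391 + k(133))/(-48014/(-7809) + 43315) = (-391 + (-7 + 78*133))/(-48014/(-7809) + 43315) = (-391 + (-7 + 10374))/(-48014*(-1/7809) + 43315) = (-391 + 10367)/(48014/7809 + 43315) = 9976/(338294849/7809) = 9976*(7809/338294849) = 77902584/338294849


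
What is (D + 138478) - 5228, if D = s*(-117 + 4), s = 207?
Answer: 109859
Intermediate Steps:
D = -23391 (D = 207*(-117 + 4) = 207*(-113) = -23391)
(D + 138478) - 5228 = (-23391 + 138478) - 5228 = 115087 - 5228 = 109859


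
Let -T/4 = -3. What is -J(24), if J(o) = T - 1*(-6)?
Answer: -18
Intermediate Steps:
T = 12 (T = -4*(-3) = 12)
J(o) = 18 (J(o) = 12 - 1*(-6) = 12 + 6 = 18)
-J(24) = -1*18 = -18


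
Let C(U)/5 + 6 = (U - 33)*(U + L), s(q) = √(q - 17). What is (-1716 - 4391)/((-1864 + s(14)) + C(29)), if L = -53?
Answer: 8635298/1999399 + 6107*I*√3/1999399 ≈ 4.3189 + 0.0052904*I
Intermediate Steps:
s(q) = √(-17 + q)
C(U) = -30 + 5*(-53 + U)*(-33 + U) (C(U) = -30 + 5*((U - 33)*(U - 53)) = -30 + 5*((-33 + U)*(-53 + U)) = -30 + 5*((-53 + U)*(-33 + U)) = -30 + 5*(-53 + U)*(-33 + U))
(-1716 - 4391)/((-1864 + s(14)) + C(29)) = (-1716 - 4391)/((-1864 + √(-17 + 14)) + (8715 - 430*29 + 5*29²)) = -6107/((-1864 + √(-3)) + (8715 - 12470 + 5*841)) = -6107/((-1864 + I*√3) + (8715 - 12470 + 4205)) = -6107/((-1864 + I*√3) + 450) = -6107/(-1414 + I*√3)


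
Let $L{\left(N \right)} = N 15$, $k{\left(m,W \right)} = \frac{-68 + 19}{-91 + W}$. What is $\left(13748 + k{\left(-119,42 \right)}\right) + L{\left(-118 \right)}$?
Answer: $11979$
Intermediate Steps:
$k{\left(m,W \right)} = - \frac{49}{-91 + W}$
$L{\left(N \right)} = 15 N$
$\left(13748 + k{\left(-119,42 \right)}\right) + L{\left(-118 \right)} = \left(13748 - \frac{49}{-91 + 42}\right) + 15 \left(-118\right) = \left(13748 - \frac{49}{-49}\right) - 1770 = \left(13748 - -1\right) - 1770 = \left(13748 + 1\right) - 1770 = 13749 - 1770 = 11979$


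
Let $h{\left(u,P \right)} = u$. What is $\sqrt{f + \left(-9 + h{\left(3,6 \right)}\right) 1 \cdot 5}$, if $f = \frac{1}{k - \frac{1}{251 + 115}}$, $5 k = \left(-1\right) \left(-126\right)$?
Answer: $\frac{30 i \sqrt{70780385}}{46111} \approx 5.4736 i$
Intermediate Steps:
$k = \frac{126}{5}$ ($k = \frac{\left(-1\right) \left(-126\right)}{5} = \frac{1}{5} \cdot 126 = \frac{126}{5} \approx 25.2$)
$f = \frac{1830}{46111}$ ($f = \frac{1}{\frac{126}{5} - \frac{1}{251 + 115}} = \frac{1}{\frac{126}{5} - \frac{1}{366}} = \frac{1}{\frac{46111}{1830}} = \frac{1830}{46111} \approx 0.039687$)
$\sqrt{f + \left(-9 + h{\left(3,6 \right)}\right) 1 \cdot 5} = \sqrt{\frac{1830}{46111} + \left(-9 + 3\right) 1 \cdot 5} = \sqrt{\frac{1830}{46111} - 30} = \sqrt{- \frac{1381500}{46111}} = \frac{30 i \sqrt{70780385}}{46111}$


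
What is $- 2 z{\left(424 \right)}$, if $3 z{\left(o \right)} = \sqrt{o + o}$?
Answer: $- \frac{8 \sqrt{53}}{3} \approx -19.414$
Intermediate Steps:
$z{\left(o \right)} = \frac{\sqrt{2} \sqrt{o}}{3}$ ($z{\left(o \right)} = \frac{\sqrt{o + o}}{3} = \frac{\sqrt{2 o}}{3} = \frac{\sqrt{2} \sqrt{o}}{3}$)
$- 2 z{\left(424 \right)} = - 2 \frac{\sqrt{2} \sqrt{424}}{3} = - 2 \frac{\sqrt{2} \cdot 2 \sqrt{106}}{3} = - 2 \frac{4 \sqrt{53}}{3} = - \frac{8 \sqrt{53}}{3}$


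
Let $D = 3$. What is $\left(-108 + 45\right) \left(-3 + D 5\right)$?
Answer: $-756$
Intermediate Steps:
$\left(-108 + 45\right) \left(-3 + D 5\right) = \left(-108 + 45\right) \left(-3 + 3 \cdot 5\right) = - 63 \left(-3 + 15\right) = \left(-63\right) 12 = -756$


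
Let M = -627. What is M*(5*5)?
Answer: -15675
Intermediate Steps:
M*(5*5) = -3135*5 = -627*25 = -15675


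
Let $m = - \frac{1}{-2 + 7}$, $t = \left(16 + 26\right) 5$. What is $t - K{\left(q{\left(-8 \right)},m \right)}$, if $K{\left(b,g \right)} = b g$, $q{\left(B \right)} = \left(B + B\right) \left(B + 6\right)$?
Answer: $\frac{1082}{5} \approx 216.4$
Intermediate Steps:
$t = 210$ ($t = 42 \cdot 5 = 210$)
$q{\left(B \right)} = 2 B \left(6 + B\right)$
$m = - \frac{1}{5} \approx -0.2$
$t - K{\left(q{\left(-8 \right)},m \right)} = 210 - 2 \left(-8\right) \left(6 - 8\right) \left(- \frac{1}{5}\right) = 210 - 2 \left(-8\right) \left(-2\right) \left(- \frac{1}{5}\right) = 210 - 32 \left(- \frac{1}{5}\right) = 210 - - \frac{32}{5} = 210 + \frac{32}{5} = \frac{1082}{5}$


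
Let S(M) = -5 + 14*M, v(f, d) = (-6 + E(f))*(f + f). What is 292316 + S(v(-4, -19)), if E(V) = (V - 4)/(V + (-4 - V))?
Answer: 292759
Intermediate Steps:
E(V) = 1 - V/4 (E(V) = (-4 + V)/(-4) = (-4 + V)*(-1/4) = 1 - V/4)
v(f, d) = 2*f*(-5 - f/4) (v(f, d) = (-6 + (1 - f/4))*(f + f) = (-5 - f/4)*(2*f) = 2*f*(-5 - f/4))
292316 + S(v(-4, -19)) = 292316 + (-5 + 14*(-1/2*(-4)*(20 - 4))) = 292316 + (-5 + 14*(-1/2*(-4)*16)) = 292316 + (-5 + 14*32) = 292316 + (-5 + 448) = 292316 + 443 = 292759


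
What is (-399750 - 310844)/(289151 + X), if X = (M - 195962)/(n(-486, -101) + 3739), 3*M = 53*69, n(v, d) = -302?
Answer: -1221155789/496808622 ≈ -2.4580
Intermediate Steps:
M = 1219 (M = (53*69)/3 = (⅓)*3657 = 1219)
X = -194743/3437 (X = (1219 - 195962)/(-302 + 3739) = -194743/3437 ≈ -56.661)
(-399750 - 310844)/(289151 + X) = (-399750 - 310844)/(289151 - 194743/3437) = -710594/993617244/3437 = -710594*3437/993617244 = -1221155789/496808622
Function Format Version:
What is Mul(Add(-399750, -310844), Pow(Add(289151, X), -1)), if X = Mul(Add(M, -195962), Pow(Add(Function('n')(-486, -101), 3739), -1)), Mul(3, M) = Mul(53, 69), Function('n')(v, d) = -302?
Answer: Rational(-1221155789, 496808622) ≈ -2.4580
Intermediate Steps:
M = 1219 (M = Mul(Rational(1, 3), Mul(53, 69)) = Mul(Rational(1, 3), 3657) = 1219)
X = Rational(-194743, 3437) (X = Mul(Add(1219, -195962), Pow(Add(-302, 3739), -1)) = Mul(-194743, Pow(3437, -1)) = Mul(-194743, Rational(1, 3437)) = Rational(-194743, 3437) ≈ -56.661)
Mul(Add(-399750, -310844), Pow(Add(289151, X), -1)) = Mul(Add(-399750, -310844), Pow(Add(289151, Rational(-194743, 3437)), -1)) = Mul(-710594, Pow(Rational(993617244, 3437), -1)) = Mul(-710594, Rational(3437, 993617244)) = Rational(-1221155789, 496808622)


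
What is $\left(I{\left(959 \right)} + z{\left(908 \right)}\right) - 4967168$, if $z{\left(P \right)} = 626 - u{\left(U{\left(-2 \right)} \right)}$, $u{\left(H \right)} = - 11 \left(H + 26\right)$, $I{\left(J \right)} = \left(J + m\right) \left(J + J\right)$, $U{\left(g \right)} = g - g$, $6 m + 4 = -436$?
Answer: $- \frac{9802642}{3} \approx -3.2675 \cdot 10^{6}$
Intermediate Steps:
$m = - \frac{220}{3}$ ($m = - \frac{2}{3} + \frac{1}{6} \left(-436\right) = - \frac{2}{3} - \frac{218}{3} = - \frac{220}{3} \approx -73.333$)
$U{\left(g \right)} = 0$
$I{\left(J \right)} = 2 J \left(- \frac{220}{3} + J\right)$ ($I{\left(J \right)} = \left(J - \frac{220}{3}\right) \left(J + J\right) = \left(- \frac{220}{3} + J\right) 2 J = 2 J \left(- \frac{220}{3} + J\right)$)
$u{\left(H \right)} = -286 - 11 H$ ($u{\left(H \right)} = - 11 \left(26 + H\right) = -286 - 11 H$)
$z{\left(P \right)} = 912$ ($z{\left(P \right)} = 626 - \left(-286 - 0\right) = 626 - \left(-286 + 0\right) = 626 - -286 = 626 + 286 = 912$)
$\left(I{\left(959 \right)} + z{\left(908 \right)}\right) - 4967168 = \left(\frac{2}{3} \cdot 959 \left(-220 + 3 \cdot 959\right) + 912\right) - 4967168 = \left(\frac{2}{3} \cdot 959 \left(-220 + 2877\right) + 912\right) - 4967168 = \left(\frac{2}{3} \cdot 959 \cdot 2657 + 912\right) - 4967168 = \left(\frac{5096126}{3} + 912\right) - 4967168 = \frac{5098862}{3} - 4967168 = - \frac{9802642}{3}$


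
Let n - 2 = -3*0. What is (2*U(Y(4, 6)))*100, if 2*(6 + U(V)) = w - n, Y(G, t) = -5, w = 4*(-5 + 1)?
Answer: -3000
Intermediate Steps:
n = 2 (n = 2 - 3*0 = 2 + 0 = 2)
w = -16 (w = 4*(-4) = -16)
U(V) = -15 (U(V) = -6 + (-16 - 1*2)/2 = -6 + (-16 - 2)/2 = -6 + (1/2)*(-18) = -6 - 9 = -15)
(2*U(Y(4, 6)))*100 = (2*(-15))*100 = -30*100 = -3000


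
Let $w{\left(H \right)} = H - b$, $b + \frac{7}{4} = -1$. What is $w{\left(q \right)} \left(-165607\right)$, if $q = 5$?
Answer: $- \frac{5133817}{4} \approx -1.2835 \cdot 10^{6}$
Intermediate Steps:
$b = - \frac{11}{4}$ ($b = - \frac{7}{4} - 1 = - \frac{11}{4} \approx -2.75$)
$w{\left(H \right)} = \frac{11}{4} + H$ ($w{\left(H \right)} = H - - \frac{11}{4} = H + \frac{11}{4} = \frac{11}{4} + H$)
$w{\left(q \right)} \left(-165607\right) = \left(\frac{11}{4} + 5\right) \left(-165607\right) = \frac{31}{4} \left(-165607\right) = - \frac{5133817}{4}$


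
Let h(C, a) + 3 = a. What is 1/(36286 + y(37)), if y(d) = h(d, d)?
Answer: 1/36320 ≈ 2.7533e-5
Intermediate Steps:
h(C, a) = -3 + a
y(d) = -3 + d
1/(36286 + y(37)) = 1/(36286 + (-3 + 37)) = 1/(36286 + 34) = 1/36320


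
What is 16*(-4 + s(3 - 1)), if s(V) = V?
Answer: -32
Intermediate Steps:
16*(-4 + s(3 - 1)) = 16*(-4 + (3 - 1)) = 16*(-4 + 2) = 16*(-2) = -32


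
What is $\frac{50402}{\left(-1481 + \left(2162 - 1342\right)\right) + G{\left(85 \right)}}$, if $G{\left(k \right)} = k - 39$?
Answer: $- \frac{50402}{615} \approx -81.954$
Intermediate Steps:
$G{\left(k \right)} = -39 + k$
$\frac{50402}{\left(-1481 + \left(2162 - 1342\right)\right) + G{\left(85 \right)}} = \frac{50402}{\left(-1481 + \left(2162 - 1342\right)\right) + \left(-39 + 85\right)} = \frac{50402}{\left(-1481 + \left(2162 - 1342\right)\right) + 46} = \frac{50402}{\left(-1481 + 820\right) + 46} = \frac{50402}{-661 + 46} = \frac{50402}{-615} = 50402 \left(- \frac{1}{615}\right) = - \frac{50402}{615}$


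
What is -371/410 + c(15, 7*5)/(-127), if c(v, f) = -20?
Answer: -38917/52070 ≈ -0.74740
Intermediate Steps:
-371/410 + c(15, 7*5)/(-127) = -371/410 - 20/(-127) = -371*1/410 - 20*(-1/127) = -371/410 + 20/127 = -38917/52070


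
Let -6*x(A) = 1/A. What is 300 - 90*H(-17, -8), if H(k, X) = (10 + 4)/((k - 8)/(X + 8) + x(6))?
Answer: 300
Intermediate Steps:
x(A) = -1/(6*A)
H(k, X) = 14/(-1/36 + (-8 + k)/(8 + X)) (H(k, X) = (10 + 4)/((k - 8)/(X + 8) - 1/6/6) = 14/((-8 + k)/(8 + X) - 1/6*1/6) = 14/((-8 + k)/(8 + X) - 1/36) = 14/(-1/36 + (-8 + k)/(8 + X)))
300 - 90*H(-17, -8) = 300 - 45360*(8 - 8)/(-296 - 1*(-8) + 36*(-17)) = 300 - 45360*0/(-296 + 8 - 612) = 300 - 45360*0/(-900) = 300 - 45360*(-1)*0/900 = 300 - 90*0 = 300 + 0 = 300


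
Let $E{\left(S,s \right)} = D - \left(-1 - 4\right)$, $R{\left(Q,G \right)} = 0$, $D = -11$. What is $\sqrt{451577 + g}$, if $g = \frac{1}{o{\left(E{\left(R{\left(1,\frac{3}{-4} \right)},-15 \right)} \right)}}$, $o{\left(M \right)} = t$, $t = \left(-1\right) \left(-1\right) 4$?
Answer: $\frac{3 \sqrt{200701}}{2} \approx 672.0$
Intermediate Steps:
$E{\left(S,s \right)} = -6$ ($E{\left(S,s \right)} = -11 - \left(-1 - 4\right) = -11 - -5 = -11 + 5 = -6$)
$t = 4$ ($t = 1 \cdot 4 = 4$)
$o{\left(M \right)} = 4$
$g = \frac{1}{4} \approx 0.25$
$\sqrt{451577 + g} = \sqrt{451577 + \frac{1}{4}} = \sqrt{\frac{1806309}{4}} = \frac{3 \sqrt{200701}}{2}$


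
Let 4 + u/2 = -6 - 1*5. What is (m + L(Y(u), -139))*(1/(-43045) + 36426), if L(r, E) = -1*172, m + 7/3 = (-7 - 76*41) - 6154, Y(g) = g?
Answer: -44457857569826/129135 ≈ -3.4427e+8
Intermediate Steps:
u = -30 (u = -8 + 2*(-6 - 1*5) = -8 + 2*(-6 - 5) = -8 + 2*(-11) = -8 - 22 = -30)
m = -27838/3 (m = -7/3 + ((-7 - 76*41) - 6154) = -7/3 + ((-7 - 3116) - 6154) = -7/3 + (-3123 - 6154) = -7/3 - 9277 = -27838/3 ≈ -9279.3)
L(r, E) = -172
(m + L(Y(u), -139))*(1/(-43045) + 36426) = (-27838/3 - 172)*(1/(-43045) + 36426) = -28354*(-1/43045 + 36426)/3 = -28354/3*1567957169/43045 = -44457857569826/129135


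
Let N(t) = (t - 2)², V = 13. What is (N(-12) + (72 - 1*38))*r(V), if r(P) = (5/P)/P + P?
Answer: 506460/169 ≈ 2996.8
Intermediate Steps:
N(t) = (-2 + t)²
r(P) = P + 5/P² (r(P) = 5/P² + P = P + 5/P²)
(N(-12) + (72 - 1*38))*r(V) = ((-2 - 12)² + (72 - 1*38))*(13 + 5/13²) = ((-14)² + (72 - 38))*(13 + 5*(1/169)) = (196 + 34)*(13 + 5/169) = 230*(2202/169) = 506460/169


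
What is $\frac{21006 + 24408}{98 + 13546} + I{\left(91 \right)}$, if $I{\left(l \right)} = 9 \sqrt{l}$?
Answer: $\frac{2523}{758} + 9 \sqrt{91} \approx 89.183$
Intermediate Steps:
$\frac{21006 + 24408}{98 + 13546} + I{\left(91 \right)} = \frac{21006 + 24408}{98 + 13546} + 9 \sqrt{91} = \frac{45414}{13644} + 9 \sqrt{91} = 45414 \cdot \frac{1}{13644} + 9 \sqrt{91} = \frac{2523}{758} + 9 \sqrt{91}$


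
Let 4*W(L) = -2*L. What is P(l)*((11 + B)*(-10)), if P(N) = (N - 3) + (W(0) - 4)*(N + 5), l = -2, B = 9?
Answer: 3400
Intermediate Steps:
W(L) = -L/2 (W(L) = (-2*L)/4 = -L/2)
P(N) = -23 - 3*N (P(N) = (N - 3) + (-½*0 - 4)*(N + 5) = (-3 + N) + (0 - 4)*(5 + N) = (-3 + N) - 4*(5 + N) = (-3 + N) + (-20 - 4*N) = -23 - 3*N)
P(l)*((11 + B)*(-10)) = (-23 - 3*(-2))*((11 + 9)*(-10)) = (-23 + 6)*(20*(-10)) = -17*(-200) = 3400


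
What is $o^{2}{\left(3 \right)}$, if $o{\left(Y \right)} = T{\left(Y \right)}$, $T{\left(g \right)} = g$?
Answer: $9$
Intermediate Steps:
$o{\left(Y \right)} = Y$
$o^{2}{\left(3 \right)} = 3^{2} = 9$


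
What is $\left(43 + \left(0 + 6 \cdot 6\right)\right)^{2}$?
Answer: $6241$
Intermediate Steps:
$\left(43 + \left(0 + 6 \cdot 6\right)\right)^{2} = \left(43 + \left(0 + 36\right)\right)^{2} = \left(43 + 36\right)^{2} = 79^{2} = 6241$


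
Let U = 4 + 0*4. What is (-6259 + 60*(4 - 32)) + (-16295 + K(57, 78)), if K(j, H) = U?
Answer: -24230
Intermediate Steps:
U = 4 (U = 4 + 0 = 4)
K(j, H) = 4
(-6259 + 60*(4 - 32)) + (-16295 + K(57, 78)) = (-6259 + 60*(4 - 32)) + (-16295 + 4) = (-6259 + 60*(-28)) - 16291 = (-6259 - 1680) - 16291 = -7939 - 16291 = -24230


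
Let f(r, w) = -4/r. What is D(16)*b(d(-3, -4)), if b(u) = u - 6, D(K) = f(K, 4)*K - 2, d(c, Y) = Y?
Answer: 60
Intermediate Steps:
D(K) = -6 (D(K) = (-4/K)*K - 2 = -4 - 2 = -6)
b(u) = -6 + u
D(16)*b(d(-3, -4)) = -6*(-6 - 4) = -6*(-10) = 60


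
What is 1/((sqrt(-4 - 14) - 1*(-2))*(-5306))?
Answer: I/(5306*(-2*I + 3*sqrt(2))) ≈ -1.7133e-5 + 3.6345e-5*I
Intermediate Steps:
1/((sqrt(-4 - 14) - 1*(-2))*(-5306)) = 1/((sqrt(-18) + 2)*(-5306)) = 1/((3*I*sqrt(2) + 2)*(-5306)) = 1/((2 + 3*I*sqrt(2))*(-5306)) = 1/(-10612 - 15918*I*sqrt(2))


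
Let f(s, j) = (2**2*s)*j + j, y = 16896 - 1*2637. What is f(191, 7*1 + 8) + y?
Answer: 25734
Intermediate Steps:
y = 14259 (y = 16896 - 2637 = 14259)
f(s, j) = j + 4*j*s (f(s, j) = (4*s)*j + j = 4*j*s + j = j + 4*j*s)
f(191, 7*1 + 8) + y = (7*1 + 8)*(1 + 4*191) + 14259 = (7 + 8)*(1 + 764) + 14259 = 15*765 + 14259 = 11475 + 14259 = 25734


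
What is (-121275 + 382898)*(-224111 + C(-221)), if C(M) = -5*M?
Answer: -58343498738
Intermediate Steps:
(-121275 + 382898)*(-224111 + C(-221)) = (-121275 + 382898)*(-224111 - 5*(-221)) = 261623*(-224111 + 1105) = 261623*(-223006) = -58343498738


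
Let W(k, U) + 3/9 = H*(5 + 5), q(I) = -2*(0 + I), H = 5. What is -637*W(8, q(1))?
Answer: -94913/3 ≈ -31638.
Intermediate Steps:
q(I) = -2*I
W(k, U) = 149/3 (W(k, U) = -⅓ + 5*(5 + 5) = -⅓ + 5*10 = -⅓ + 50 = 149/3)
-637*W(8, q(1)) = -637*149/3 = -94913/3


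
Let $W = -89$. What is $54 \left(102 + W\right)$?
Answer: $702$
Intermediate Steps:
$54 \left(102 + W\right) = 54 \left(102 - 89\right) = 54 \cdot 13 = 702$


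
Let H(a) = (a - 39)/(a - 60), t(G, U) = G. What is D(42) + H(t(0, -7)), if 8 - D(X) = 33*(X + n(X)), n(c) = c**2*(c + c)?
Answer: -97823707/20 ≈ -4.8912e+6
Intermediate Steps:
n(c) = 2*c**3 (n(c) = c**2*(2*c) = 2*c**3)
H(a) = (-39 + a)/(-60 + a)
D(X) = 8 - 66*X**3 - 33*X (D(X) = 8 - 33*(X + 2*X**3) = 8 - (33*X + 66*X**3) = 8 + (-66*X**3 - 33*X) = 8 - 66*X**3 - 33*X)
D(42) + H(t(0, -7)) = (8 - 66*42**3 - 33*42) + (-39 + 0)/(-60 + 0) = (8 - 66*74088 - 1386) - 39/(-60) = (8 - 4889808 - 1386) - 1/60*(-39) = -4891186 + 13/20 = -97823707/20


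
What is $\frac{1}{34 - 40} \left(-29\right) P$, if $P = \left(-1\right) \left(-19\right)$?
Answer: $\frac{551}{6} \approx 91.833$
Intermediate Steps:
$P = 19$
$\frac{1}{34 - 40} \left(-29\right) P = \frac{1}{34 - 40} \left(-29\right) 19 = \frac{1}{-6} \left(-29\right) 19 = \left(- \frac{1}{6}\right) \left(-29\right) 19 = \frac{29}{6} \cdot 19 = \frac{551}{6}$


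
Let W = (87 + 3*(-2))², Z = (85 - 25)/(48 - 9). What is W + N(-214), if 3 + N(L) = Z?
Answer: 85274/13 ≈ 6559.5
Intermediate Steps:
Z = 20/13 (Z = 60/39 = 60*(1/39) = 20/13 ≈ 1.5385)
N(L) = -19/13 (N(L) = -3 + 20/13 = -19/13)
W = 6561 (W = (87 - 6)² = 81² = 6561)
W + N(-214) = 6561 - 19/13 = 85274/13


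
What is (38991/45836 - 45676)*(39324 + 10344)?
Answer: -25995810822465/11459 ≈ -2.2686e+9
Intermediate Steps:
(38991/45836 - 45676)*(39324 + 10344) = (38991*(1/45836) - 45676)*49668 = (38991/45836 - 45676)*49668 = -2093566145/45836*49668 = -25995810822465/11459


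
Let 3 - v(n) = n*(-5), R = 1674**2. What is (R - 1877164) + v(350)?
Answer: 926865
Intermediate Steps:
R = 2802276
v(n) = 3 + 5*n (v(n) = 3 - n*(-5) = 3 - (-5)*n = 3 + 5*n)
(R - 1877164) + v(350) = (2802276 - 1877164) + (3 + 5*350) = 925112 + (3 + 1750) = 925112 + 1753 = 926865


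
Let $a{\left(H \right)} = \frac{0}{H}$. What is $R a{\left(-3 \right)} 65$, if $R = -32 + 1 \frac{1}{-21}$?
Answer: $0$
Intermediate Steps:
$a{\left(H \right)} = 0$
$R = - \frac{673}{21}$ ($R = -32 + 1 \left(- \frac{1}{21}\right) = -32 - \frac{1}{21} = - \frac{673}{21} \approx -32.048$)
$R a{\left(-3 \right)} 65 = \left(- \frac{673}{21}\right) 0 \cdot 65 = 0 \cdot 65 = 0$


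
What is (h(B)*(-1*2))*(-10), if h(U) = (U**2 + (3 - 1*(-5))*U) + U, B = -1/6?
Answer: -265/9 ≈ -29.444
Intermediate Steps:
B = -1/6 (B = -1*1/6 = -1/6 ≈ -0.16667)
h(U) = U**2 + 9*U (h(U) = (U**2 + (3 + 5)*U) + U = (U**2 + 8*U) + U = U**2 + 9*U)
(h(B)*(-1*2))*(-10) = ((-(9 - 1/6)/6)*(-1*2))*(-10) = (-1/6*53/6*(-2))*(-10) = -53/36*(-2)*(-10) = (53/18)*(-10) = -265/9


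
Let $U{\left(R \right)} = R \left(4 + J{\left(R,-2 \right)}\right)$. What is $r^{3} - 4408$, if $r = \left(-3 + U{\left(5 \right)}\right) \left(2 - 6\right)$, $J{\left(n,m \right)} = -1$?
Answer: $-115000$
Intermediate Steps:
$U{\left(R \right)} = 3 R$ ($U{\left(R \right)} = R \left(4 - 1\right) = R 3 = 3 R$)
$r = -48$ ($r = \left(-3 + 3 \cdot 5\right) \left(2 - 6\right) = \left(-3 + 15\right) \left(2 - 6\right) = 12 \left(-4\right) = -48$)
$r^{3} - 4408 = \left(-48\right)^{3} - 4408 = -110592 - 4408 = -115000$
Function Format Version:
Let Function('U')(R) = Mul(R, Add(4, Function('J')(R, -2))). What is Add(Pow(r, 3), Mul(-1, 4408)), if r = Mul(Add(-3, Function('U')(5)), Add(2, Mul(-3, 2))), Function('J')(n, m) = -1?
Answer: -115000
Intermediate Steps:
Function('U')(R) = Mul(3, R) (Function('U')(R) = Mul(R, Add(4, -1)) = Mul(R, 3) = Mul(3, R))
r = -48 (r = Mul(Add(-3, Mul(3, 5)), Add(2, Mul(-3, 2))) = Mul(Add(-3, 15), Add(2, -6)) = Mul(12, -4) = -48)
Add(Pow(r, 3), Mul(-1, 4408)) = Add(Pow(-48, 3), Mul(-1, 4408)) = Add(-110592, -4408) = -115000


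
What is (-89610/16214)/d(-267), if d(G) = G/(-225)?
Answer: -3360375/721523 ≈ -4.6573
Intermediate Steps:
d(G) = -G/225 (d(G) = G*(-1/225) = -G/225)
(-89610/16214)/d(-267) = (-89610/16214)/((-1/225*(-267))) = (-89610*1/16214)/(89/75) = -44805/8107*75/89 = -3360375/721523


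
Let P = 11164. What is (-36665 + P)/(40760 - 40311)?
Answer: -25501/449 ≈ -56.795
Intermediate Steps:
(-36665 + P)/(40760 - 40311) = (-36665 + 11164)/(40760 - 40311) = -25501/449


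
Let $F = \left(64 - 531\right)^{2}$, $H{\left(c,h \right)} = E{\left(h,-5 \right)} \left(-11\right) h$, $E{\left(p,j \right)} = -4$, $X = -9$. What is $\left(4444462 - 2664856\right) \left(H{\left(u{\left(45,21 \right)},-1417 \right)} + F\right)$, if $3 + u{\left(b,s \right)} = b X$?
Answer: $277157618046$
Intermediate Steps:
$u{\left(b,s \right)} = -3 - 9 b$ ($u{\left(b,s \right)} = -3 + b \left(-9\right) = -3 - 9 b$)
$H{\left(c,h \right)} = 44 h$ ($H{\left(c,h \right)} = \left(-4\right) \left(-11\right) h = 44 h$)
$F = 218089$ ($F = \left(-467\right)^{2} = 218089$)
$\left(4444462 - 2664856\right) \left(H{\left(u{\left(45,21 \right)},-1417 \right)} + F\right) = \left(4444462 - 2664856\right) \left(44 \left(-1417\right) + 218089\right) = 1779606 \left(-62348 + 218089\right) = 1779606 \cdot 155741 = 277157618046$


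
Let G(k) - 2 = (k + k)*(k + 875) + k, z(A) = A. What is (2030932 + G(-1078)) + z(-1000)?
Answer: 2466524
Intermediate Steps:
G(k) = 2 + k + 2*k*(875 + k) (G(k) = 2 + ((k + k)*(k + 875) + k) = 2 + ((2*k)*(875 + k) + k) = 2 + (2*k*(875 + k) + k) = 2 + (k + 2*k*(875 + k)) = 2 + k + 2*k*(875 + k))
(2030932 + G(-1078)) + z(-1000) = (2030932 + (2 + 2*(-1078)² + 1751*(-1078))) - 1000 = (2030932 + (2 + 2*1162084 - 1887578)) - 1000 = (2030932 + (2 + 2324168 - 1887578)) - 1000 = (2030932 + 436592) - 1000 = 2467524 - 1000 = 2466524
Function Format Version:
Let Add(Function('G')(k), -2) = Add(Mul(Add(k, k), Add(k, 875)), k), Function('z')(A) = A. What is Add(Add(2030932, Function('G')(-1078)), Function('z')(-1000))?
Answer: 2466524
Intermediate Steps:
Function('G')(k) = Add(2, k, Mul(2, k, Add(875, k))) (Function('G')(k) = Add(2, Add(Mul(Add(k, k), Add(k, 875)), k)) = Add(2, Add(Mul(Mul(2, k), Add(875, k)), k)) = Add(2, Add(Mul(2, k, Add(875, k)), k)) = Add(2, Add(k, Mul(2, k, Add(875, k)))) = Add(2, k, Mul(2, k, Add(875, k))))
Add(Add(2030932, Function('G')(-1078)), Function('z')(-1000)) = Add(Add(2030932, Add(2, Mul(2, Pow(-1078, 2)), Mul(1751, -1078))), -1000) = Add(Add(2030932, Add(2, Mul(2, 1162084), -1887578)), -1000) = Add(Add(2030932, Add(2, 2324168, -1887578)), -1000) = Add(Add(2030932, 436592), -1000) = Add(2467524, -1000) = 2466524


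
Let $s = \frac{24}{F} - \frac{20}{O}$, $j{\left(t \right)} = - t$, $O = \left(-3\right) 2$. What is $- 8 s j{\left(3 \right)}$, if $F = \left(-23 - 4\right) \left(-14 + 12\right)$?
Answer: $\frac{272}{3} \approx 90.667$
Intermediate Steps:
$F = 54$ ($F = \left(-27\right) \left(-2\right) = 54$)
$O = -6$
$s = \frac{34}{9}$ ($s = \frac{24}{54} - \frac{20}{-6} = 24 \cdot \frac{1}{54} - - \frac{10}{3} = \frac{4}{9} + \frac{10}{3} = \frac{34}{9} \approx 3.7778$)
$- 8 s j{\left(3 \right)} = \left(-8\right) \frac{34}{9} \left(\left(-1\right) 3\right) = \left(- \frac{272}{9}\right) \left(-3\right) = \frac{272}{3}$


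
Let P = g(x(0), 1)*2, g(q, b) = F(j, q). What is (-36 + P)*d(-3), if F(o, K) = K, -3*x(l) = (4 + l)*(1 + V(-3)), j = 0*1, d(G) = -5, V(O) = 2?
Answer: 220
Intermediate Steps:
j = 0
x(l) = -4 - l (x(l) = -(4 + l)*(1 + 2)/3 = -(4 + l)*3/3 = -(12 + 3*l)/3 = -4 - l)
g(q, b) = q
P = -8 (P = (-4 - 1*0)*2 = (-4 + 0)*2 = -4*2 = -8)
(-36 + P)*d(-3) = (-36 - 8)*(-5) = -44*(-5) = 220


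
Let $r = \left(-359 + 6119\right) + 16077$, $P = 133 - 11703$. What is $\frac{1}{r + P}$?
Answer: $\frac{1}{10267} \approx 9.7399 \cdot 10^{-5}$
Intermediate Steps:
$P = -11570$ ($P = 133 - 11703 = -11570$)
$r = 21837$ ($r = 5760 + 16077 = 21837$)
$\frac{1}{r + P} = \frac{1}{21837 - 11570} = \frac{1}{10267}$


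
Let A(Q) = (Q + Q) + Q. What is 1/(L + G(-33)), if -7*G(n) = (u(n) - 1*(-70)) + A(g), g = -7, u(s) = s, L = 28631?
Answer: 7/200401 ≈ 3.4930e-5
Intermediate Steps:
A(Q) = 3*Q (A(Q) = 2*Q + Q = 3*Q)
G(n) = -7 - n/7 (G(n) = -((n - 1*(-70)) + 3*(-7))/7 = -((n + 70) - 21)/7 = -((70 + n) - 21)/7 = -(49 + n)/7 = -7 - n/7)
1/(L + G(-33)) = 1/(28631 + (-7 - ⅐*(-33))) = 1/(28631 + (-7 + 33/7)) = 1/(28631 - 16/7) = 1/(200401/7) = 7/200401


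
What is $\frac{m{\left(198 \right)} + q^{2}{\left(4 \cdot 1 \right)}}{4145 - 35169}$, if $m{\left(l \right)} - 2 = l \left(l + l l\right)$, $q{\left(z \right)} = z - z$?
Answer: $- \frac{557257}{2216} \approx -251.47$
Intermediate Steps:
$q{\left(z \right)} = 0$
$m{\left(l \right)} = 2 + l \left(l + l^{2}\right)$ ($m{\left(l \right)} = 2 + l \left(l + l l\right) = 2 + l \left(l + l^{2}\right)$)
$\frac{m{\left(198 \right)} + q^{2}{\left(4 \cdot 1 \right)}}{4145 - 35169} = \frac{\left(2 + 198^{2} + 198^{3}\right) + 0^{2}}{4145 - 35169} = \frac{\left(2 + 39204 + 7762392\right) + 0}{-31024} = \left(7801598 + 0\right) \left(- \frac{1}{31024}\right) = 7801598 \left(- \frac{1}{31024}\right) = - \frac{557257}{2216}$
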